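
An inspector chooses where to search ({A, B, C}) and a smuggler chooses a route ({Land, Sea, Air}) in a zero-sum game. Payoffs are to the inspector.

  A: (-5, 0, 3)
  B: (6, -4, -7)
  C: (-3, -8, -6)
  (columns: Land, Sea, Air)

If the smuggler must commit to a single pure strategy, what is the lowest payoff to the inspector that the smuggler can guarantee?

0

Column maxima: Land → 6, Sea → 0, Air → 3.
The smallest of these is 0.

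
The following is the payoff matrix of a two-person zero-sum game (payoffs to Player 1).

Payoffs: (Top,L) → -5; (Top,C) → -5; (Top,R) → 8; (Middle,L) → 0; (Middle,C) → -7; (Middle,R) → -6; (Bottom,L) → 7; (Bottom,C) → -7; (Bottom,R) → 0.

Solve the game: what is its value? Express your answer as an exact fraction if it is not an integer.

Row minima: Top → -5, Middle → -7, Bottom → -7; maximin = -5.
Column maxima: L → 7, C → -5, R → 8; minimax = -5.
Since maximin = minimax = -5, there is a saddle point and the value is -5.

-5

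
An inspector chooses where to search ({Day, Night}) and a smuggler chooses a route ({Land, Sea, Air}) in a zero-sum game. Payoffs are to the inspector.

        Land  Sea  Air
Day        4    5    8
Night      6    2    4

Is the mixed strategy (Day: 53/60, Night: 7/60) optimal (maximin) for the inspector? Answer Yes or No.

Against Land this mix gives (53/60)·4 + (7/60)·6 = 127/30.
Against Sea this mix gives (53/60)·5 + (7/60)·2 = 93/20.
Against Air this mix gives (53/60)·8 + (7/60)·4 = 113/15.
The smuggler will play Land, holding the inspector to 127/30. Shifting weight toward the row that does better against Land would raise this floor (the equalizing mix achieves 22/5 against both Land and Sea), so the proposed strategy is not optimal.

No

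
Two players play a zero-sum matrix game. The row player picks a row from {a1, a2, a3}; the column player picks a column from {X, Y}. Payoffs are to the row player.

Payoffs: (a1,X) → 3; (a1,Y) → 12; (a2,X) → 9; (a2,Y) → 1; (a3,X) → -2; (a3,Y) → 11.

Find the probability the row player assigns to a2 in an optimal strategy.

9/17

Row minima: a1 → 3, a2 → 1, a3 → -2; maximin = 3.
Column maxima: X → 9, Y → 12; minimax = 9.
3 ≠ 9, so there is no saddle point; optimal play is mixed.
a3 is strictly dominated by a1, so the row player never plays it.
On the remaining 2×2 (a1, a2 vs X, Y):
Let the row player play a1 with probability p. Expected payoff against X: 3p + 9(1−p) = −6p + 9; against Y: 12p + 1(1−p) = 11p + 1.
Setting these equal: −6p + 9 = 11p + 1 ⇒ −17p = -8 ⇒ p = 8/17, and the value is (-6)·(8/17) + 9 = 105/17.
For the column player: with q = P(X), equating a1's and a2's payoffs gives −9q + 12 = 8q + 1 ⇒ q = 11/17.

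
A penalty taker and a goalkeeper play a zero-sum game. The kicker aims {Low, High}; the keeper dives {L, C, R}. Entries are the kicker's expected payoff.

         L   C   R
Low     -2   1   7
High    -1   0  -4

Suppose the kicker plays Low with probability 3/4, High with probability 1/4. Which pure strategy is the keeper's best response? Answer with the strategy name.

If the keeper plays L, the kicker's expected payoff is (3/4)·(-2) + (1/4)·(-1) = -7/4.
If the keeper plays C, the kicker's expected payoff is (3/4)·1 + (1/4)·0 = 3/4.
If the keeper plays R, the kicker's expected payoff is (3/4)·7 + (1/4)·(-4) = 17/4.
The keeper minimizes the kicker's payoff; the smallest is -7/4, so the best response is L.

L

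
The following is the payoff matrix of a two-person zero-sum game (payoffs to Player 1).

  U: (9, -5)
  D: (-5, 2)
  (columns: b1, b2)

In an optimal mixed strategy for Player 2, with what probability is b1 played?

1/3

Row minima: U → -5, D → -5; maximin = -5.
Column maxima: b1 → 9, b2 → 2; minimax = 2.
-5 ≠ 2, so there is no saddle point; optimal play is mixed.
Let Player 1 play U with probability p. Expected payoff against b1: 9p + (-5)(1−p) = 14p − 5; against b2: (-5)p + 2(1−p) = −7p + 2.
Setting these equal: 14p − 5 = −7p + 2 ⇒ 21p = 7 ⇒ p = 1/3, and the value is (14)·(1/3) − 5 = -1/3.
For Player 2: with q = P(b1), equating U's and D's payoffs gives 14q − 5 = −7q + 2 ⇒ q = 1/3.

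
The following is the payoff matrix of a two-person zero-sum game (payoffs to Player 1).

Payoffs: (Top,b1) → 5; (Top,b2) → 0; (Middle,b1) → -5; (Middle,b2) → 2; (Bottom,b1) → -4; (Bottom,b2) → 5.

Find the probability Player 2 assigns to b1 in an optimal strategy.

5/14

Row minima: Top → 0, Middle → -5, Bottom → -4; maximin = 0.
Column maxima: b1 → 5, b2 → 5; minimax = 5.
0 ≠ 5, so there is no saddle point; optimal play is mixed.
Middle is strictly dominated by Bottom, so Player 1 never plays it.
On the remaining 2×2 (Top, Bottom vs b1, b2):
Let Player 1 play Top with probability p. Expected payoff against b1: 5p + (-4)(1−p) = 9p − 4; against b2: 0p + 5(1−p) = −5p + 5.
Setting these equal: 9p − 4 = −5p + 5 ⇒ 14p = 9 ⇒ p = 9/14, and the value is (9)·(9/14) − 4 = 25/14.
For Player 2: with q = P(b1), equating Top's and Bottom's payoffs gives 5q = −9q + 5 ⇒ q = 5/14.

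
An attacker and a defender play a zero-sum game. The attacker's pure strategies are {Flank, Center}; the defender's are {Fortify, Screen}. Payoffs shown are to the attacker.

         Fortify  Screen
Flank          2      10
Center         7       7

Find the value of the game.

7

Row minima: Flank → 2, Center → 7; maximin = 7.
Column maxima: Fortify → 7, Screen → 10; minimax = 7.
Since maximin = minimax = 7, there is a saddle point and the value is 7.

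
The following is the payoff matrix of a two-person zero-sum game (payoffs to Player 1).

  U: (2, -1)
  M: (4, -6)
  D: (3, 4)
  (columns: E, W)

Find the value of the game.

34/11

Row minima: U → -1, M → -6, D → 3; maximin = 3.
Column maxima: E → 4, W → 4; minimax = 4.
3 ≠ 4, so there is no saddle point; optimal play is mixed.
U is strictly dominated by D, so Player 1 never plays it.
On the remaining 2×2 (M, D vs E, W):
Let Player 1 play M with probability p. Expected payoff against E: 4p + 3(1−p) = p + 3; against W: (-6)p + 4(1−p) = −10p + 4.
Setting these equal: p + 3 = −10p + 4 ⇒ 11p = 1 ⇒ p = 1/11, and the value is (1)·(1/11) + 3 = 34/11.
For Player 2: with q = P(E), equating M's and D's payoffs gives 10q − 6 = −q + 4 ⇒ q = 10/11.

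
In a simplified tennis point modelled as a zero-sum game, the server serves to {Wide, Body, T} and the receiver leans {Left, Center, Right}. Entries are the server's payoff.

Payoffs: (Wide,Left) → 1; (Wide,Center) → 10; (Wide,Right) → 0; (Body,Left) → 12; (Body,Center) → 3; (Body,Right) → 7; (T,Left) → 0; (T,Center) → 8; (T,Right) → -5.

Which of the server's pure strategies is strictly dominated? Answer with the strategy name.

Wide gives a strictly higher payoff than T against every column: 1 > 0, 10 > 8, 0 > -5.
So T is strictly dominated and the server never plays it.

T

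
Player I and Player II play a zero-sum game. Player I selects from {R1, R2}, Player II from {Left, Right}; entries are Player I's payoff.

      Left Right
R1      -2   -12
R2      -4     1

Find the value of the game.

Row minima: R1 → -12, R2 → -4; maximin = -4.
Column maxima: Left → -2, Right → 1; minimax = -2.
-4 ≠ -2, so there is no saddle point; optimal play is mixed.
Let Player I play R1 with probability p. Expected payoff against Left: (-2)p + (-4)(1−p) = 2p − 4; against Right: (-12)p + 1(1−p) = −13p + 1.
Setting these equal: 2p − 4 = −13p + 1 ⇒ 15p = 5 ⇒ p = 1/3, and the value is (2)·(1/3) − 4 = -10/3.
For Player II: with q = P(Left), equating R1's and R2's payoffs gives 10q − 12 = −5q + 1 ⇒ q = 13/15.

-10/3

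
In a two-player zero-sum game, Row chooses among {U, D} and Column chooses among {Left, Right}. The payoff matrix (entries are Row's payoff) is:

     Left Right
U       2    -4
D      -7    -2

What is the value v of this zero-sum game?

Row minima: U → -4, D → -7; maximin = -4.
Column maxima: Left → 2, Right → -2; minimax = -2.
-4 ≠ -2, so there is no saddle point; optimal play is mixed.
Let Row play U with probability p. Expected payoff against Left: 2p + (-7)(1−p) = 9p − 7; against Right: (-4)p + (-2)(1−p) = −2p − 2.
Setting these equal: 9p − 7 = −2p − 2 ⇒ 11p = 5 ⇒ p = 5/11, and the value is (9)·(5/11) − 7 = -32/11.
For Column: with q = P(Left), equating U's and D's payoffs gives 6q − 4 = −5q − 2 ⇒ q = 2/11.

-32/11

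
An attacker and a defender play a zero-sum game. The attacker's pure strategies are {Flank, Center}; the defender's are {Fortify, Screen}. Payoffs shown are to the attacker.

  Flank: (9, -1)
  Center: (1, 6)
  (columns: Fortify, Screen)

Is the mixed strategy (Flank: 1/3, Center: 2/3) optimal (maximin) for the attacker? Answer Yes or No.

Yes

Against Fortify this mix gives (1/3)·9 + (2/3)·1 = 11/3.
Against Screen this mix gives (1/3)·(-1) + (2/3)·6 = 11/3.
All of the defender's active replies (Fortify, Screen) yield 11/3, and no column does worse for the attacker. The mix makes the defender indifferent and guarantees 11/3, so it is optimal.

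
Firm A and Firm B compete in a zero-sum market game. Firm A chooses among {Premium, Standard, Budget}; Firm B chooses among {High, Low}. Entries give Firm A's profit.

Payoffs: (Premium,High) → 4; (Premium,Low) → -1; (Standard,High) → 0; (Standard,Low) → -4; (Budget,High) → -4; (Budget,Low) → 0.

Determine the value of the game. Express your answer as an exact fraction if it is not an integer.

-4/9

Row minima: Premium → -1, Standard → -4, Budget → -4; maximin = -1.
Column maxima: High → 4, Low → 0; minimax = 0.
-1 ≠ 0, so there is no saddle point; optimal play is mixed.
Standard is strictly dominated by Premium, so Firm A never plays it.
On the remaining 2×2 (Premium, Budget vs High, Low):
Let Firm A play Premium with probability p. Expected payoff against High: 4p + (-4)(1−p) = 8p − 4; against Low: (-1)p + 0(1−p) = −p.
Setting these equal: 8p − 4 = −p ⇒ 9p = 4 ⇒ p = 4/9, and the value is (8)·(4/9) − 4 = -4/9.
For Firm B: with q = P(High), equating Premium's and Budget's payoffs gives 5q − 1 = −4q ⇒ q = 1/9.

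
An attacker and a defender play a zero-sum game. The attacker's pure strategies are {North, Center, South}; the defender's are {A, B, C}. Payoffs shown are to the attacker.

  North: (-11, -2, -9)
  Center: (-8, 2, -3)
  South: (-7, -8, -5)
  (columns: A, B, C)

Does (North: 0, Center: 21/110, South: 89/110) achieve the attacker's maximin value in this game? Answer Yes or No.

Against A this mix gives (21/110)·(-8) + (89/110)·(-7) = -791/110.
Against B this mix gives (21/110)·2 + (89/110)·(-8) = -67/11.
Against C this mix gives (21/110)·(-3) + (89/110)·(-5) = -254/55.
The defender will play A, holding the attacker to -791/110. Shifting weight toward the row that does better against A would raise this floor (the equalizing mix achieves -78/11 against both A and B), so the proposed strategy is not optimal.

No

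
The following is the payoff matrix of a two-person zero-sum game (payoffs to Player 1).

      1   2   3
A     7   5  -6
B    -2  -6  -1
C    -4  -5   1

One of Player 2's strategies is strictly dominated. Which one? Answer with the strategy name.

2 holds Player 1's payoff strictly below 1 in every row: 5 < 7, -6 < -2, -5 < -4.
So 1 is strictly dominated for Player 2.

1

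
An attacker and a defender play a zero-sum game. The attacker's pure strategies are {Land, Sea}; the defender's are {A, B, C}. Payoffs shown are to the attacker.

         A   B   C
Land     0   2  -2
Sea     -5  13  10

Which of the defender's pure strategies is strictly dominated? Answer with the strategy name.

A holds the attacker's payoff strictly below B in every row: 0 < 2, -5 < 13.
So B is strictly dominated for the defender.

B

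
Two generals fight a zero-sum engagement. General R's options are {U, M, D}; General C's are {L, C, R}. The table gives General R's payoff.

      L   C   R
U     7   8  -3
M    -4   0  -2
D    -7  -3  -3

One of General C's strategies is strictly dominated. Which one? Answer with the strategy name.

L holds General R's payoff strictly below C in every row: 7 < 8, -4 < 0, -7 < -3.
So C is strictly dominated for General C.

C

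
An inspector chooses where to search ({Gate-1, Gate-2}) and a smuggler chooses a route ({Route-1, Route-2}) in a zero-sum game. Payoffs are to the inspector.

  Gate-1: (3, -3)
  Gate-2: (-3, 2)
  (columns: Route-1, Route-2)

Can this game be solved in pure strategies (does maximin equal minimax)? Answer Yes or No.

No

Row minima: Gate-1 → -3, Gate-2 → -3; maximin = -3.
Column maxima: Route-1 → 3, Route-2 → 2; minimax = 2.
-3 ≠ 2, so no pure-strategy equilibrium exists.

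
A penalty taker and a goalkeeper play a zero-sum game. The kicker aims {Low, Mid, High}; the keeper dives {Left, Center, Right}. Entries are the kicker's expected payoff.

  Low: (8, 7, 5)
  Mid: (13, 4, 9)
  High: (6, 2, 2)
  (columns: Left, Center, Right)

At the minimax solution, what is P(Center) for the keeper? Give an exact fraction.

Row minima: Low → 5, Mid → 4, High → 2; maximin = 5.
Column maxima: Left → 13, Center → 7, Right → 9; minimax = 7.
5 ≠ 7, so there is no saddle point; optimal play is mixed.
High is strictly dominated by Low, so the kicker never plays it.
Left is strictly dominated by Center (it gives the kicker strictly more in every row), so the keeper never plays it.
On the remaining 2×2 (Low, Mid vs Center, Right):
Let the kicker play Low with probability p. Expected payoff against Center: 7p + 4(1−p) = 3p + 4; against Right: 5p + 9(1−p) = −4p + 9.
Setting these equal: 3p + 4 = −4p + 9 ⇒ 7p = 5 ⇒ p = 5/7, and the value is (3)·(5/7) + 4 = 43/7.
For the keeper: with q = P(Center), equating Low's and Mid's payoffs gives 2q + 5 = −5q + 9 ⇒ q = 4/7.

4/7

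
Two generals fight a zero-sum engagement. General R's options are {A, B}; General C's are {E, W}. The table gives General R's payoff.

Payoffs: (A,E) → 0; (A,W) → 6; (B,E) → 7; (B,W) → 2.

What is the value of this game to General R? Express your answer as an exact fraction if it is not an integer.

42/11

Row minima: A → 0, B → 2; maximin = 2.
Column maxima: E → 7, W → 6; minimax = 6.
2 ≠ 6, so there is no saddle point; optimal play is mixed.
Let General R play A with probability p. Expected payoff against E: 0p + 7(1−p) = −7p + 7; against W: 6p + 2(1−p) = 4p + 2.
Setting these equal: −7p + 7 = 4p + 2 ⇒ −11p = -5 ⇒ p = 5/11, and the value is (-7)·(5/11) + 7 = 42/11.
For General C: with q = P(E), equating A's and B's payoffs gives −6q + 6 = 5q + 2 ⇒ q = 4/11.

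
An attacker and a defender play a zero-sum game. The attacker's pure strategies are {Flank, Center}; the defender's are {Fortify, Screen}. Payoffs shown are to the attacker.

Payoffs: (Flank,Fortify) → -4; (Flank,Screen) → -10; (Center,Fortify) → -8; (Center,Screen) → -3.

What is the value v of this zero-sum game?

Row minima: Flank → -10, Center → -8; maximin = -8.
Column maxima: Fortify → -4, Screen → -3; minimax = -4.
-8 ≠ -4, so there is no saddle point; optimal play is mixed.
Let the attacker play Flank with probability p. Expected payoff against Fortify: (-4)p + (-8)(1−p) = 4p − 8; against Screen: (-10)p + (-3)(1−p) = −7p − 3.
Setting these equal: 4p − 8 = −7p − 3 ⇒ 11p = 5 ⇒ p = 5/11, and the value is (4)·(5/11) − 8 = -68/11.
For the defender: with q = P(Fortify), equating Flank's and Center's payoffs gives 6q − 10 = −5q − 3 ⇒ q = 7/11.

-68/11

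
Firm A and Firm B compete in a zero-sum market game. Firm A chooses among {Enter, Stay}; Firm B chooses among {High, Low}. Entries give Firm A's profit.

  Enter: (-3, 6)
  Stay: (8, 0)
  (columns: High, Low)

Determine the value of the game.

Row minima: Enter → -3, Stay → 0; maximin = 0.
Column maxima: High → 8, Low → 6; minimax = 6.
0 ≠ 6, so there is no saddle point; optimal play is mixed.
Let Firm A play Enter with probability p. Expected payoff against High: (-3)p + 8(1−p) = −11p + 8; against Low: 6p + 0(1−p) = 6p.
Setting these equal: −11p + 8 = 6p ⇒ −17p = -8 ⇒ p = 8/17, and the value is (-11)·(8/17) + 8 = 48/17.
For Firm B: with q = P(High), equating Enter's and Stay's payoffs gives −9q + 6 = 8q ⇒ q = 6/17.

48/17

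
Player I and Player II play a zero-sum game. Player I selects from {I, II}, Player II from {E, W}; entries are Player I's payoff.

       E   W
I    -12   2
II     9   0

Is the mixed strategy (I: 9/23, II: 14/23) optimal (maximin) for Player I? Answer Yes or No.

Against E this mix gives (9/23)·(-12) + (14/23)·9 = 18/23.
Against W this mix gives (9/23)·2 + (14/23)·0 = 18/23.
All of Player II's active replies (E, W) yield 18/23, and no column does worse for Player I. The mix makes Player II indifferent and guarantees 18/23, so it is optimal.

Yes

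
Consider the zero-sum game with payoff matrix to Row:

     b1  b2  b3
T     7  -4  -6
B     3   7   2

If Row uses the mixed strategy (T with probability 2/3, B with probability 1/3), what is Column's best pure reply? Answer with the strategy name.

If Column plays b1, Row's expected payoff is (2/3)·7 + (1/3)·3 = 17/3.
If Column plays b2, Row's expected payoff is (2/3)·(-4) + (1/3)·7 = -1/3.
If Column plays b3, Row's expected payoff is (2/3)·(-6) + (1/3)·2 = -10/3.
Column minimizes Row's payoff; the smallest is -10/3, so the best response is b3.

b3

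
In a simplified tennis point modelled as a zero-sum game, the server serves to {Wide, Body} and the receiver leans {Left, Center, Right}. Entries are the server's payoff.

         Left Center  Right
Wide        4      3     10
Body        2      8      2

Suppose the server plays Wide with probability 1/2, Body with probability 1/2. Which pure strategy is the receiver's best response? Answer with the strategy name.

If the receiver plays Left, the server's expected payoff is (1/2)·4 + (1/2)·2 = 3.
If the receiver plays Center, the server's expected payoff is (1/2)·3 + (1/2)·8 = 11/2.
If the receiver plays Right, the server's expected payoff is (1/2)·10 + (1/2)·2 = 6.
The receiver minimizes the server's payoff; the smallest is 3, so the best response is Left.

Left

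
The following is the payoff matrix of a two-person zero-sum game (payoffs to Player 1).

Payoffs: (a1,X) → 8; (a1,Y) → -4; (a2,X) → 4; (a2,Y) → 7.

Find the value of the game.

Row minima: a1 → -4, a2 → 4; maximin = 4.
Column maxima: X → 8, Y → 7; minimax = 7.
4 ≠ 7, so there is no saddle point; optimal play is mixed.
Let Player 1 play a1 with probability p. Expected payoff against X: 8p + 4(1−p) = 4p + 4; against Y: (-4)p + 7(1−p) = −11p + 7.
Setting these equal: 4p + 4 = −11p + 7 ⇒ 15p = 3 ⇒ p = 1/5, and the value is (4)·(1/5) + 4 = 24/5.
For Player 2: with q = P(X), equating a1's and a2's payoffs gives 12q − 4 = −3q + 7 ⇒ q = 11/15.

24/5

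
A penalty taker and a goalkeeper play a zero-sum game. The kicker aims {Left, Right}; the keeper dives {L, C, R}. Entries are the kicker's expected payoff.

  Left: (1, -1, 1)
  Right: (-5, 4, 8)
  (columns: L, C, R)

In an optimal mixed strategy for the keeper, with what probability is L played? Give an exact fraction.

Row minima: Left → -1, Right → -5; maximin = -1.
Column maxima: L → 1, C → 4, R → 8; minimax = 1.
-1 ≠ 1, so there is no saddle point; optimal play is mixed.
R is strictly dominated by C (it gives the kicker strictly more in every row), so the keeper never plays it.
On the remaining 2×2 (Left, Right vs L, C):
Let the kicker play Left with probability p. Expected payoff against L: 1p + (-5)(1−p) = 6p − 5; against C: (-1)p + 4(1−p) = −5p + 4.
Setting these equal: 6p − 5 = −5p + 4 ⇒ 11p = 9 ⇒ p = 9/11, and the value is (6)·(9/11) − 5 = -1/11.
For the keeper: with q = P(L), equating Left's and Right's payoffs gives 2q − 1 = −9q + 4 ⇒ q = 5/11.

5/11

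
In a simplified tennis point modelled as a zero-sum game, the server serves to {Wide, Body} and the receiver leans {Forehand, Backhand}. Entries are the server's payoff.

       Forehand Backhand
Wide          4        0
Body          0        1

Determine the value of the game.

Row minima: Wide → 0, Body → 0; maximin = 0.
Column maxima: Forehand → 4, Backhand → 1; minimax = 1.
0 ≠ 1, so there is no saddle point; optimal play is mixed.
Let the server play Wide with probability p. Expected payoff against Forehand: 4p + 0(1−p) = 4p; against Backhand: 0p + 1(1−p) = −p + 1.
Setting these equal: 4p = −p + 1 ⇒ 5p = 1 ⇒ p = 1/5, and the value is (4)·(1/5) = 4/5.
For the receiver: with q = P(Forehand), equating Wide's and Body's payoffs gives 4q = −q + 1 ⇒ q = 1/5.

4/5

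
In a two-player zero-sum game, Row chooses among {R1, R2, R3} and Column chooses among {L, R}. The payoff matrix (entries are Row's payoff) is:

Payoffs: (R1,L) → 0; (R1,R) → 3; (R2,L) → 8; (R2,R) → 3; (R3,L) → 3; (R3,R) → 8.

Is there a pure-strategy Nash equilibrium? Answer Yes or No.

No

Row minima: R1 → 0, R2 → 3, R3 → 3; maximin = 3.
Column maxima: L → 8, R → 8; minimax = 8.
3 ≠ 8, so no pure-strategy equilibrium exists.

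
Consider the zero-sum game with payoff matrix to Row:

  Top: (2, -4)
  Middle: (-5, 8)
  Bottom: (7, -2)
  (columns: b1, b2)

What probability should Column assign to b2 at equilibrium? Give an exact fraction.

Row minima: Top → -4, Middle → -5, Bottom → -2; maximin = -2.
Column maxima: b1 → 7, b2 → 8; minimax = 7.
-2 ≠ 7, so there is no saddle point; optimal play is mixed.
Top is strictly dominated by Bottom, so Row never plays it.
On the remaining 2×2 (Middle, Bottom vs b1, b2):
Let Row play Middle with probability p. Expected payoff against b1: (-5)p + 7(1−p) = −12p + 7; against b2: 8p + (-2)(1−p) = 10p − 2.
Setting these equal: −12p + 7 = 10p − 2 ⇒ −22p = -9 ⇒ p = 9/22, and the value is (-12)·(9/22) + 7 = 23/11.
For Column: with q = P(b1), equating Middle's and Bottom's payoffs gives −13q + 8 = 9q − 2 ⇒ q = 5/11.

6/11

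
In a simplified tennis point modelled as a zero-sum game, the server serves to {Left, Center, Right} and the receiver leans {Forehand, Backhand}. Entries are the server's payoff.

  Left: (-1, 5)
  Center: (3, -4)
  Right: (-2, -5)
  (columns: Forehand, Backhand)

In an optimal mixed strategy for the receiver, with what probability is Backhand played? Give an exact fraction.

4/13

Row minima: Left → -1, Center → -4, Right → -5; maximin = -1.
Column maxima: Forehand → 3, Backhand → 5; minimax = 3.
-1 ≠ 3, so there is no saddle point; optimal play is mixed.
Right is strictly dominated by Left, so the server never plays it.
On the remaining 2×2 (Left, Center vs Forehand, Backhand):
Let the server play Left with probability p. Expected payoff against Forehand: (-1)p + 3(1−p) = −4p + 3; against Backhand: 5p + (-4)(1−p) = 9p − 4.
Setting these equal: −4p + 3 = 9p − 4 ⇒ −13p = -7 ⇒ p = 7/13, and the value is (-4)·(7/13) + 3 = 11/13.
For the receiver: with q = P(Forehand), equating Left's and Center's payoffs gives −6q + 5 = 7q − 4 ⇒ q = 9/13.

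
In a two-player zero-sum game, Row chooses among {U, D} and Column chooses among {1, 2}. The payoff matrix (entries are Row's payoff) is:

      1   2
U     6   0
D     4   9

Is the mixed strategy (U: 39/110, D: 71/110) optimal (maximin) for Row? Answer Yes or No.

No

Against 1 this mix gives (39/110)·6 + (71/110)·4 = 259/55.
Against 2 this mix gives (39/110)·0 + (71/110)·9 = 639/110.
Column will play 1, holding Row to 259/55. Shifting weight toward the row that does better against 1 would raise this floor (the equalizing mix achieves 54/11 against both 1 and 2), so the proposed strategy is not optimal.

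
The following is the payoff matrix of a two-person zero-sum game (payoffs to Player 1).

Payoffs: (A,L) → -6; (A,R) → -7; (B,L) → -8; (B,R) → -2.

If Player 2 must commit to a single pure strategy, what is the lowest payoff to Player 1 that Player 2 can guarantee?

-6

Column maxima: L → -6, R → -2.
The smallest of these is -6.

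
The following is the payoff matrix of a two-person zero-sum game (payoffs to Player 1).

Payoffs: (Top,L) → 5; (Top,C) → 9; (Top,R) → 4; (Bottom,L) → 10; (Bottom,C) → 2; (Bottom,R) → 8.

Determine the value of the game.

64/11

Row minima: Top → 4, Bottom → 2; maximin = 4.
Column maxima: L → 10, C → 9, R → 8; minimax = 8.
4 ≠ 8, so there is no saddle point; optimal play is mixed.
L is strictly dominated by R (it gives Player 1 strictly more in every row), so Player 2 never plays it.
On the remaining 2×2 (Top, Bottom vs C, R):
Let Player 1 play Top with probability p. Expected payoff against C: 9p + 2(1−p) = 7p + 2; against R: 4p + 8(1−p) = −4p + 8.
Setting these equal: 7p + 2 = −4p + 8 ⇒ 11p = 6 ⇒ p = 6/11, and the value is (7)·(6/11) + 2 = 64/11.
For Player 2: with q = P(C), equating Top's and Bottom's payoffs gives 5q + 4 = −6q + 8 ⇒ q = 4/11.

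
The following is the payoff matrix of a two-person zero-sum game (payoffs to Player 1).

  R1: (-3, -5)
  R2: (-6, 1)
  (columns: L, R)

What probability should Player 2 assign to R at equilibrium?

Row minima: R1 → -5, R2 → -6; maximin = -5.
Column maxima: L → -3, R → 1; minimax = -3.
-5 ≠ -3, so there is no saddle point; optimal play is mixed.
Let Player 1 play R1 with probability p. Expected payoff against L: (-3)p + (-6)(1−p) = 3p − 6; against R: (-5)p + 1(1−p) = −6p + 1.
Setting these equal: 3p − 6 = −6p + 1 ⇒ 9p = 7 ⇒ p = 7/9, and the value is (3)·(7/9) − 6 = -11/3.
For Player 2: with q = P(L), equating R1's and R2's payoffs gives 2q − 5 = −7q + 1 ⇒ q = 2/3.

1/3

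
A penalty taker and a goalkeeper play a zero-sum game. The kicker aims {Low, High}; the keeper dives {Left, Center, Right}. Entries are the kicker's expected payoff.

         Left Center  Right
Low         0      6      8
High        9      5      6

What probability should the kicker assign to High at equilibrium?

3/5

Row minima: Low → 0, High → 5; maximin = 5.
Column maxima: Left → 9, Center → 6, Right → 8; minimax = 6.
5 ≠ 6, so there is no saddle point; optimal play is mixed.
Right is strictly dominated by Center (it gives the kicker strictly more in every row), so the keeper never plays it.
On the remaining 2×2 (Low, High vs Left, Center):
Let the kicker play Low with probability p. Expected payoff against Left: 0p + 9(1−p) = −9p + 9; against Center: 6p + 5(1−p) = p + 5.
Setting these equal: −9p + 9 = p + 5 ⇒ −10p = -4 ⇒ p = 2/5, and the value is (-9)·(2/5) + 9 = 27/5.
For the keeper: with q = P(Left), equating Low's and High's payoffs gives −6q + 6 = 4q + 5 ⇒ q = 1/10.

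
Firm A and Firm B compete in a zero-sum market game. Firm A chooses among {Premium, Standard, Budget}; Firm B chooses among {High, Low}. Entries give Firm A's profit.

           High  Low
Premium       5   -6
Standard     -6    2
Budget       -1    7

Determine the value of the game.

29/19

Row minima: Premium → -6, Standard → -6, Budget → -1; maximin = -1.
Column maxima: High → 5, Low → 7; minimax = 5.
-1 ≠ 5, so there is no saddle point; optimal play is mixed.
Standard is strictly dominated by Budget, so Firm A never plays it.
On the remaining 2×2 (Premium, Budget vs High, Low):
Let Firm A play Premium with probability p. Expected payoff against High: 5p + (-1)(1−p) = 6p − 1; against Low: (-6)p + 7(1−p) = −13p + 7.
Setting these equal: 6p − 1 = −13p + 7 ⇒ 19p = 8 ⇒ p = 8/19, and the value is (6)·(8/19) − 1 = 29/19.
For Firm B: with q = P(High), equating Premium's and Budget's payoffs gives 11q − 6 = −8q + 7 ⇒ q = 13/19.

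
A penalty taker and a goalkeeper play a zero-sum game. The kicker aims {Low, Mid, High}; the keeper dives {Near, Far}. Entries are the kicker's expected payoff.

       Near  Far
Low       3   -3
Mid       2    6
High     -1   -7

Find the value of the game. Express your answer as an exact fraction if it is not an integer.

Row minima: Low → -3, Mid → 2, High → -7; maximin = 2.
Column maxima: Near → 3, Far → 6; minimax = 3.
2 ≠ 3, so there is no saddle point; optimal play is mixed.
High is strictly dominated by Low, so the kicker never plays it.
On the remaining 2×2 (Low, Mid vs Near, Far):
Let the kicker play Low with probability p. Expected payoff against Near: 3p + 2(1−p) = p + 2; against Far: (-3)p + 6(1−p) = −9p + 6.
Setting these equal: p + 2 = −9p + 6 ⇒ 10p = 4 ⇒ p = 2/5, and the value is (1)·(2/5) + 2 = 12/5.
For the keeper: with q = P(Near), equating Low's and Mid's payoffs gives 6q − 3 = −4q + 6 ⇒ q = 9/10.

12/5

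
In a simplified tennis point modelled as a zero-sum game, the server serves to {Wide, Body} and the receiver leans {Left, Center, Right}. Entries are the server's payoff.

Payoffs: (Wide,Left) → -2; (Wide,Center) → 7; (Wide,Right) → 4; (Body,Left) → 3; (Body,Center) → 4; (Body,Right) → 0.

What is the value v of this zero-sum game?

Row minima: Wide → -2, Body → 0; maximin = 0.
Column maxima: Left → 3, Center → 7, Right → 4; minimax = 3.
0 ≠ 3, so there is no saddle point; optimal play is mixed.
Center is strictly dominated by Left (it gives the server strictly more in every row), so the receiver never plays it.
On the remaining 2×2 (Wide, Body vs Left, Right):
Let the server play Wide with probability p. Expected payoff against Left: (-2)p + 3(1−p) = −5p + 3; against Right: 4p + 0(1−p) = 4p.
Setting these equal: −5p + 3 = 4p ⇒ −9p = -3 ⇒ p = 1/3, and the value is (-5)·(1/3) + 3 = 4/3.
For the receiver: with q = P(Left), equating Wide's and Body's payoffs gives −6q + 4 = 3q ⇒ q = 4/9.

4/3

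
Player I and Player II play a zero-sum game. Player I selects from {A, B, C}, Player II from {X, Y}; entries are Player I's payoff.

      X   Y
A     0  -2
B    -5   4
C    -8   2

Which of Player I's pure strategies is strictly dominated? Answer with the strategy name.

B gives a strictly higher payoff than C against every column: -5 > -8, 4 > 2.
So C is strictly dominated and Player I never plays it.

C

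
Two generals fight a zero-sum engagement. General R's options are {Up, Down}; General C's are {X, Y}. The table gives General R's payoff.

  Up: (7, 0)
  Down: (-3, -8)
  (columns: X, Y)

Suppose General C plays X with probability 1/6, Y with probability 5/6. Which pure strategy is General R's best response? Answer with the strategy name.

Expected payoff of Up: (1/6)·7 + (5/6)·0 = 7/6.
Expected payoff of Down: (1/6)·(-3) + (5/6)·(-8) = -43/6.
The largest is 7/6, so General R's best response is Up.

Up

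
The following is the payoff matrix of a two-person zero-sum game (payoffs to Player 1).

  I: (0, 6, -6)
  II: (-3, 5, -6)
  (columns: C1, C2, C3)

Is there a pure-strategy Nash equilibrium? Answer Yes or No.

Row minima: I → -6, II → -6; maximin = -6.
Column maxima: C1 → 0, C2 → 6, C3 → -6; minimax = -6.
maximin = minimax = -6, so a saddle point exists.

Yes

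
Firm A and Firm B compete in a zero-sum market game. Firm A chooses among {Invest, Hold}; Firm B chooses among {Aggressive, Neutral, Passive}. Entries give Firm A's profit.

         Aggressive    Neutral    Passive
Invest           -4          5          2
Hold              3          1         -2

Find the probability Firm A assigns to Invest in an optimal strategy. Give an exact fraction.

Row minima: Invest → -4, Hold → -2; maximin = -2.
Column maxima: Aggressive → 3, Neutral → 5, Passive → 2; minimax = 2.
-2 ≠ 2, so there is no saddle point; optimal play is mixed.
Neutral is strictly dominated by Passive (it gives Firm A strictly more in every row), so Firm B never plays it.
On the remaining 2×2 (Invest, Hold vs Aggressive, Passive):
Let Firm A play Invest with probability p. Expected payoff against Aggressive: (-4)p + 3(1−p) = −7p + 3; against Passive: 2p + (-2)(1−p) = 4p − 2.
Setting these equal: −7p + 3 = 4p − 2 ⇒ −11p = -5 ⇒ p = 5/11, and the value is (-7)·(5/11) + 3 = -2/11.
For Firm B: with q = P(Aggressive), equating Invest's and Hold's payoffs gives −6q + 2 = 5q − 2 ⇒ q = 4/11.

5/11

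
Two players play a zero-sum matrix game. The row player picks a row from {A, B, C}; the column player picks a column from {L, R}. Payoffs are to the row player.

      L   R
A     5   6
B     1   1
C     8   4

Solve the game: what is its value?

Row minima: A → 5, B → 1, C → 4; maximin = 5.
Column maxima: L → 8, R → 6; minimax = 6.
5 ≠ 6, so there is no saddle point; optimal play is mixed.
B is strictly dominated by A, so the row player never plays it.
On the remaining 2×2 (A, C vs L, R):
Let the row player play A with probability p. Expected payoff against L: 5p + 8(1−p) = −3p + 8; against R: 6p + 4(1−p) = 2p + 4.
Setting these equal: −3p + 8 = 2p + 4 ⇒ −5p = -4 ⇒ p = 4/5, and the value is (-3)·(4/5) + 8 = 28/5.
For the column player: with q = P(L), equating A's and C's payoffs gives −q + 6 = 4q + 4 ⇒ q = 2/5.

28/5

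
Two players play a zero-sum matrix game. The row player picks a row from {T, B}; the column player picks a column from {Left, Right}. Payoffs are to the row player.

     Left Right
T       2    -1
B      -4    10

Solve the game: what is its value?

16/17

Row minima: T → -1, B → -4; maximin = -1.
Column maxima: Left → 2, Right → 10; minimax = 2.
-1 ≠ 2, so there is no saddle point; optimal play is mixed.
Let the row player play T with probability p. Expected payoff against Left: 2p + (-4)(1−p) = 6p − 4; against Right: (-1)p + 10(1−p) = −11p + 10.
Setting these equal: 6p − 4 = −11p + 10 ⇒ 17p = 14 ⇒ p = 14/17, and the value is (6)·(14/17) − 4 = 16/17.
For the column player: with q = P(Left), equating T's and B's payoffs gives 3q − 1 = −14q + 10 ⇒ q = 11/17.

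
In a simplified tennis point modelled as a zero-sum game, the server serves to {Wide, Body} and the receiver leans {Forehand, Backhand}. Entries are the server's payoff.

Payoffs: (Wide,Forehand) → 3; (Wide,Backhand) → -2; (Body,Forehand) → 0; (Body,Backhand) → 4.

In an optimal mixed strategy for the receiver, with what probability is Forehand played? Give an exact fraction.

Row minima: Wide → -2, Body → 0; maximin = 0.
Column maxima: Forehand → 3, Backhand → 4; minimax = 3.
0 ≠ 3, so there is no saddle point; optimal play is mixed.
Let the server play Wide with probability p. Expected payoff against Forehand: 3p + 0(1−p) = 3p; against Backhand: (-2)p + 4(1−p) = −6p + 4.
Setting these equal: 3p = −6p + 4 ⇒ 9p = 4 ⇒ p = 4/9, and the value is (3)·(4/9) = 4/3.
For the receiver: with q = P(Forehand), equating Wide's and Body's payoffs gives 5q − 2 = −4q + 4 ⇒ q = 2/3.

2/3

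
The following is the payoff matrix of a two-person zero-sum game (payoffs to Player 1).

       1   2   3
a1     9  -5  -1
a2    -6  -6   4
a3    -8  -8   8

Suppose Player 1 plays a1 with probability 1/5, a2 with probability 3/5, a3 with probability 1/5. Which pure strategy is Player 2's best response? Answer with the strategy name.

If Player 2 plays 1, Player 1's expected payoff is (1/5)·9 + (3/5)·(-6) + (1/5)·(-8) = -17/5.
If Player 2 plays 2, Player 1's expected payoff is (1/5)·(-5) + (3/5)·(-6) + (1/5)·(-8) = -31/5.
If Player 2 plays 3, Player 1's expected payoff is (1/5)·(-1) + (3/5)·4 + (1/5)·8 = 19/5.
Player 2 minimizes Player 1's payoff; the smallest is -31/5, so the best response is 2.

2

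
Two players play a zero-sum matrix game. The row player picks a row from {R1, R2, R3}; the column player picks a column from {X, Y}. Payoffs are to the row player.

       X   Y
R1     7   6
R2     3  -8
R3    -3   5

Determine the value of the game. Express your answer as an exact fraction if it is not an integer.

Row minima: R1 → 6, R2 → -8, R3 → -3; maximin = 6.
Column maxima: X → 7, Y → 6; minimax = 6.
Since maximin = minimax = 6, there is a saddle point and the value is 6.

6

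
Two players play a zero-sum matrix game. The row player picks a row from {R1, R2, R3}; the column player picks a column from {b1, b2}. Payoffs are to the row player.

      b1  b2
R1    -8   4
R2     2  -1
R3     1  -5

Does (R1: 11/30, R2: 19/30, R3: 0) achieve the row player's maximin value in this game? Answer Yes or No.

Against b1 this mix gives (11/30)·(-8) + (19/30)·2 = -5/3.
Against b2 this mix gives (11/30)·4 + (19/30)·(-1) = 5/6.
The column player will play b1, holding the row player to -5/3. Shifting weight toward the row that does better against b1 would raise this floor (the equalizing mix achieves 0 against both b1 and b2), so the proposed strategy is not optimal.

No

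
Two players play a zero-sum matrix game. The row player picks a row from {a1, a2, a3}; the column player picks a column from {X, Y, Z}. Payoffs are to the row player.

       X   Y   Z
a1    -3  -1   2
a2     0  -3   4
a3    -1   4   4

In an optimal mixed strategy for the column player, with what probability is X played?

7/8

Row minima: a1 → -3, a2 → -3, a3 → -1; maximin = -1.
Column maxima: X → 0, Y → 4, Z → 4; minimax = 0.
-1 ≠ 0, so there is no saddle point; optimal play is mixed.
a1 is strictly dominated by a3, so the row player never plays it.
Z is strictly dominated by X (it gives the row player strictly more in every row), so the column player never plays it.
On the remaining 2×2 (a2, a3 vs X, Y):
Let the row player play a2 with probability p. Expected payoff against X: 0p + (-1)(1−p) = p − 1; against Y: (-3)p + 4(1−p) = −7p + 4.
Setting these equal: p − 1 = −7p + 4 ⇒ 8p = 5 ⇒ p = 5/8, and the value is (1)·(5/8) − 1 = -3/8.
For the column player: with q = P(X), equating a2's and a3's payoffs gives 3q − 3 = −5q + 4 ⇒ q = 7/8.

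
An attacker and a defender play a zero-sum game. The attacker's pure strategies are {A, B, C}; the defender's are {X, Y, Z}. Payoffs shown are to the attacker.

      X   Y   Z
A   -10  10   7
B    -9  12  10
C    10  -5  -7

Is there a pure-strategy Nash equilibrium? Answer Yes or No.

No

Row minima: A → -10, B → -9, C → -7; maximin = -7.
Column maxima: X → 10, Y → 12, Z → 10; minimax = 10.
-7 ≠ 10, so no pure-strategy equilibrium exists.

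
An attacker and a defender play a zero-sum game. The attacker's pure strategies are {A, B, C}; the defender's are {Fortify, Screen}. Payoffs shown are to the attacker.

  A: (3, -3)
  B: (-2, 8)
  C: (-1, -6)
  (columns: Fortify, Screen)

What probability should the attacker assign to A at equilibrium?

5/8

Row minima: A → -3, B → -2, C → -6; maximin = -2.
Column maxima: Fortify → 3, Screen → 8; minimax = 3.
-2 ≠ 3, so there is no saddle point; optimal play is mixed.
C is strictly dominated by A, so the attacker never plays it.
On the remaining 2×2 (A, B vs Fortify, Screen):
Let the attacker play A with probability p. Expected payoff against Fortify: 3p + (-2)(1−p) = 5p − 2; against Screen: (-3)p + 8(1−p) = −11p + 8.
Setting these equal: 5p − 2 = −11p + 8 ⇒ 16p = 10 ⇒ p = 5/8, and the value is (5)·(5/8) − 2 = 9/8.
For the defender: with q = P(Fortify), equating A's and B's payoffs gives 6q − 3 = −10q + 8 ⇒ q = 11/16.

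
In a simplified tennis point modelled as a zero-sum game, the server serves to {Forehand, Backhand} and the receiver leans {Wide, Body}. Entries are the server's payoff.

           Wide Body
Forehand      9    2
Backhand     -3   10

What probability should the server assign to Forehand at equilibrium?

13/20

Row minima: Forehand → 2, Backhand → -3; maximin = 2.
Column maxima: Wide → 9, Body → 10; minimax = 9.
2 ≠ 9, so there is no saddle point; optimal play is mixed.
Let the server play Forehand with probability p. Expected payoff against Wide: 9p + (-3)(1−p) = 12p − 3; against Body: 2p + 10(1−p) = −8p + 10.
Setting these equal: 12p − 3 = −8p + 10 ⇒ 20p = 13 ⇒ p = 13/20, and the value is (12)·(13/20) − 3 = 24/5.
For the receiver: with q = P(Wide), equating Forehand's and Backhand's payoffs gives 7q + 2 = −13q + 10 ⇒ q = 2/5.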